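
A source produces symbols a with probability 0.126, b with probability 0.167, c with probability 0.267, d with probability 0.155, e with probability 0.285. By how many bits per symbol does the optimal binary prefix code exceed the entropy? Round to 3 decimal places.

0.032 bits

Entropy H = −Σ p log₂ p ≈ 2.2494 bits.
Huffman merges: 63/500+31/200→281/1000; 167/1000+267/1000→217/500; 281/1000+57/200→283/500; 217/500+283/500→1. L = 2281/1000 ≈ 2.2810.
L − H = 2.2810 − 2.2494 = 0.032 bits.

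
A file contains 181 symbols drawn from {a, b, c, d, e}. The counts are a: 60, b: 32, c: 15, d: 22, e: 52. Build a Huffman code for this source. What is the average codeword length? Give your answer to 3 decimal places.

2.204 bits/symbol

Probabilities are the counts divided by 181.
Repeatedly combine the two least-probable nodes; the expected code length is the sum of the merged weights.
merge 15/181 + 22/181 → 37/181
merge 32/181 + 37/181 → 69/181
merge 52/181 + 60/181 → 112/181
merge 69/181 + 112/181 → 1
L = 37/181 + 69/181 + 112/181 + 1 = 399/181 ≈ 2.204 bits/symbol.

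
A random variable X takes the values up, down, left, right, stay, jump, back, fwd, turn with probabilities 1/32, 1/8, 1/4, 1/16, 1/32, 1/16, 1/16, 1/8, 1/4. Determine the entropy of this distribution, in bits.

2.8125 bits

Each probability is a power of 1/2, so log₂(1/p) is an integer.
H = Σ p·log₂(1/p) = 1/32·5 + 1/8·3 + 1/4·2 + 1/16·4 + 1/32·5 + 1/16·4 + 1/16·4 + 1/8·3 + 1/4·2 = 2.8125 bits.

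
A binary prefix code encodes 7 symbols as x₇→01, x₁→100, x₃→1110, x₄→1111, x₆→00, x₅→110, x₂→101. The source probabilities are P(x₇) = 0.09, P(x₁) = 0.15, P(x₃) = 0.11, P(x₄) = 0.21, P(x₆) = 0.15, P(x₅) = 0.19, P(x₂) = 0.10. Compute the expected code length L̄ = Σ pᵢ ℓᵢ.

L̄ = Σ pᵢ·ℓᵢ = 0.09·2 + 0.15·3 + 0.11·4 + 0.21·4 + 0.15·2 + 0.19·3 + 0.10·3 = 3.08 bits/symbol.

3.08 bits/symbol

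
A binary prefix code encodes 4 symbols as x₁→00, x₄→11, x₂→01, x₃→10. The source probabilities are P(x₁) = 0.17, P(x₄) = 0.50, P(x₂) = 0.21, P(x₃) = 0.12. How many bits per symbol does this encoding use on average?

2 bits/symbol

L̄ = Σ pᵢ·ℓᵢ = 0.17·2 + 0.50·2 + 0.21·2 + 0.12·2 = 2 bits/symbol.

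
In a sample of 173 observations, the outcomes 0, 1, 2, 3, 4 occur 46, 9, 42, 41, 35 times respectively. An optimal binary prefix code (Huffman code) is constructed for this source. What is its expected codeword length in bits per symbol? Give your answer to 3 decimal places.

2.254 bits/symbol

Probabilities are the counts divided by 173.
Repeatedly combine the two least-probable nodes; the expected code length is the sum of the merged weights.
merge 9/173 + 35/173 → 44/173
merge 41/173 + 42/173 → 83/173
merge 44/173 + 46/173 → 90/173
merge 83/173 + 90/173 → 1
L = 44/173 + 83/173 + 90/173 + 1 = 390/173 ≈ 2.254 bits/symbol.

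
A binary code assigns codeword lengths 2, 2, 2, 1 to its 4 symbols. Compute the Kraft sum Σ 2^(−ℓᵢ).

With common denominator 2^2 = 4: Σ 2^(−ℓᵢ) = 1/4 + 1/4 + 1/4 + 2/4 = 5/4 = 1.25.

1.25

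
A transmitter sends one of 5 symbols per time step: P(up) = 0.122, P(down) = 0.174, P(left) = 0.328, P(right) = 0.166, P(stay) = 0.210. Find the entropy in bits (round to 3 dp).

H = −Σ pᵢ log₂ pᵢ.
−0.122·log₂(0.122) = 0.3703
−0.174·log₂(0.174) = 0.4390
−0.328·log₂(0.328) = 0.5275
−0.166·log₂(0.166) = 0.4301
−0.210·log₂(0.210) = 0.4728
Sum ≈ 2.2396 → 2.240 bits.

2.240 bits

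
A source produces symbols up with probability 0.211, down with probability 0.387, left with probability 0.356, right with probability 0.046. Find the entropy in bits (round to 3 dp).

1.738 bits

H = −Σ pᵢ log₂ pᵢ.
−0.211·log₂(0.211) = 0.4736
−0.387·log₂(0.387) = 0.5300
−0.356·log₂(0.356) = 0.5305
−0.046·log₂(0.046) = 0.2043
Sum ≈ 1.7385 → 1.738 bits.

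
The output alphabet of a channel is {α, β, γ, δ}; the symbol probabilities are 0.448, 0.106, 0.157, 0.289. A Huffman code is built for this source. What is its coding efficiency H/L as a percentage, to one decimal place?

Entropy H = −Σ p log₂ p ≈ 1.7991 bits.
Huffman merges: 53/500+157/1000→263/1000; 263/1000+289/1000→69/125; 56/125+69/125→1. L = 363/200 ≈ 1.8150.
Efficiency = H/L = 1.7991/1.8150 = 99.1%.

99.1%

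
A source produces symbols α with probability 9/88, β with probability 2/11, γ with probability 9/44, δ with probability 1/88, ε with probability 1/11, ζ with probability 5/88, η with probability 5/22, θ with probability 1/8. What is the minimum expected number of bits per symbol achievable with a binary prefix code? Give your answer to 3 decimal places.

Repeatedly combine the two least-probable nodes; the expected code length is the sum of the merged weights.
merge 1/88 + 5/88 → 3/44
merge 3/44 + 1/11 → 7/44
merge 9/88 + 1/8 → 5/22
merge 7/44 + 2/11 → 15/44
merge 9/44 + 5/22 → 19/44
merge 5/22 + 15/44 → 25/44
merge 19/44 + 25/44 → 1
L = 3/44 + 7/44 + 5/22 + 15/44 + 19/44 + 25/44 + 1 = 123/44 ≈ 2.795 bits/symbol.

2.795 bits/symbol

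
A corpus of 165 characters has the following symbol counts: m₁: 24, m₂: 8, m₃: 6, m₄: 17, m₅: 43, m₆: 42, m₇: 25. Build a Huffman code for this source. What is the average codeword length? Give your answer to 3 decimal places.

Probabilities are the counts divided by 165.
Repeatedly combine the two least-probable nodes; the expected code length is the sum of the merged weights.
merge 2/55 + 8/165 → 14/165
merge 14/165 + 17/165 → 31/165
merge 8/55 + 5/33 → 49/165
merge 31/165 + 14/55 → 73/165
merge 43/165 + 49/165 → 92/165
merge 73/165 + 92/165 → 1
L = 14/165 + 31/165 + 49/165 + 73/165 + 92/165 + 1 = 424/165 ≈ 2.570 bits/symbol.

2.570 bits/symbol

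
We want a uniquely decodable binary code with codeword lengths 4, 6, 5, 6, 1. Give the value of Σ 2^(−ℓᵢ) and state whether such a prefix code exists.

0.625; yes

With common denominator 2^6 = 64: Σ 2^(−ℓᵢ) = 4/64 + 1/64 + 2/64 + 1/64 + 32/64 = 40/64 = 0.625.
Kraft's inequality requires Σ ≤ 1; here Σ = 0.625 ≤ 1, so such a prefix code exists.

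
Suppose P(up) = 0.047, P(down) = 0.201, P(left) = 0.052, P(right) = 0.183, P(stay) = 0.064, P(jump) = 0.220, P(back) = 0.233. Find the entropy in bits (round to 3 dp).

2.567 bits

H = −Σ pᵢ log₂ pᵢ.
−0.047·log₂(0.047) = 0.2073
−0.201·log₂(0.201) = 0.4653
−0.052·log₂(0.052) = 0.2218
−0.183·log₂(0.183) = 0.4484
−0.064·log₂(0.064) = 0.2538
−0.220·log₂(0.220) = 0.4806
−0.233·log₂(0.233) = 0.4897
Sum ≈ 2.5668 → 2.567 bits.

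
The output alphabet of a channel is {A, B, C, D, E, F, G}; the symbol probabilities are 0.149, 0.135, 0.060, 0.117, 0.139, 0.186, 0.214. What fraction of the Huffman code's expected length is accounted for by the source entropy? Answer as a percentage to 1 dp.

Entropy H = −Σ p log₂ p ≈ 2.7280 bits.
Huffman merges: 3/50+117/1000→177/1000; 27/200+139/1000→137/500; 149/1000+177/1000→163/500; 93/500+107/500→2/5; 137/500+163/500→3/5; 2/5+3/5→1. L = 2777/1000 ≈ 2.7770.
Efficiency = H/L = 2.7280/2.7770 = 98.2%.

98.2%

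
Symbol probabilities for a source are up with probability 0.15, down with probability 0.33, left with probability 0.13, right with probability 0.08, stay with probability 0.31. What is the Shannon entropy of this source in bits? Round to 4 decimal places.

H = −Σ pᵢ log₂ pᵢ.
−0.15·log₂(0.15) = 0.4105
−0.33·log₂(0.33) = 0.5278
−0.13·log₂(0.13) = 0.3826
−0.08·log₂(0.08) = 0.2915
−0.31·log₂(0.31) = 0.5238
Sum ≈ 2.1363 → 2.1363 bits.

2.1363 bits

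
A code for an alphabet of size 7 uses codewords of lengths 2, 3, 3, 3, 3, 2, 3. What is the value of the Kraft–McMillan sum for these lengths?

1.125

With common denominator 2^3 = 8: Σ 2^(−ℓᵢ) = 2/8 + 1/8 + 1/8 + 1/8 + 1/8 + 2/8 + 1/8 = 9/8 = 1.125.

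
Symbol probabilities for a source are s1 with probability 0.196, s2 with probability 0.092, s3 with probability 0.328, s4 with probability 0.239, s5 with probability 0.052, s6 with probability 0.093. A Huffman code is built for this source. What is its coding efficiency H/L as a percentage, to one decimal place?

98.2%

Entropy H = −Σ p log₂ p ≈ 2.3390 bits.
Huffman merges: 13/250+23/250→18/125; 93/1000+18/125→237/1000; 49/250+237/1000→433/1000; 239/1000+41/125→567/1000; 433/1000+567/1000→1. L = 2381/1000 ≈ 2.3810.
Efficiency = H/L = 2.3390/2.3810 = 98.2%.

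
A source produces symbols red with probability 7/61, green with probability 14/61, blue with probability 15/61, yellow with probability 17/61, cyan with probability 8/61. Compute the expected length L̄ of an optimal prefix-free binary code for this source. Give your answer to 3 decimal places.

Repeatedly combine the two least-probable nodes; the expected code length is the sum of the merged weights.
merge 7/61 + 8/61 → 15/61
merge 14/61 + 15/61 → 29/61
merge 15/61 + 17/61 → 32/61
merge 29/61 + 32/61 → 1
L = 15/61 + 29/61 + 32/61 + 1 = 137/61 ≈ 2.246 bits/symbol.

2.246 bits/symbol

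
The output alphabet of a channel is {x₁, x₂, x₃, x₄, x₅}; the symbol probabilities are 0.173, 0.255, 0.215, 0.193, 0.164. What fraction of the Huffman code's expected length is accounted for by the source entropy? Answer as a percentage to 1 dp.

Entropy H = −Σ p log₂ p ≈ 2.3032 bits.
Huffman merges: 41/250+173/1000→337/1000; 193/1000+43/200→51/125; 51/200+337/1000→74/125; 51/125+74/125→1. L = 2337/1000 ≈ 2.3370.
Efficiency = H/L = 2.3032/2.3370 = 98.6%.

98.6%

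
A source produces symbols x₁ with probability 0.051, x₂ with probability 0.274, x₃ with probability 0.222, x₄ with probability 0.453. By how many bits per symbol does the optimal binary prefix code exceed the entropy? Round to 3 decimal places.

Entropy H = −Σ p log₂ p ≈ 1.7303 bits.
Huffman merges: 51/1000+111/500→273/1000; 273/1000+137/500→547/1000; 453/1000+547/1000→1. L = 91/50 ≈ 1.8200.
L − H = 1.8200 − 1.7303 = 0.090 bits.

0.090 bits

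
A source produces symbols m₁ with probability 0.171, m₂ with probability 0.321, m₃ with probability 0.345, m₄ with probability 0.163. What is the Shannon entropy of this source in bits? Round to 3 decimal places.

H = −Σ pᵢ log₂ pᵢ.
−0.171·log₂(0.171) = 0.4357
−0.321·log₂(0.321) = 0.5262
−0.345·log₂(0.345) = 0.5297
−0.163·log₂(0.163) = 0.4266
Sum ≈ 1.9182 → 1.918 bits.

1.918 bits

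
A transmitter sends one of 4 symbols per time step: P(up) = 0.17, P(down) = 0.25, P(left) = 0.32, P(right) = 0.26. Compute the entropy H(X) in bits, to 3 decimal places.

1.966 bits

H = −Σ pᵢ log₂ pᵢ.
−0.17·log₂(0.17) = 0.4346
−0.25·log₂(0.25) = 0.5000
−0.32·log₂(0.32) = 0.5260
−0.26·log₂(0.26) = 0.5053
Sum ≈ 1.9659 → 1.966 bits.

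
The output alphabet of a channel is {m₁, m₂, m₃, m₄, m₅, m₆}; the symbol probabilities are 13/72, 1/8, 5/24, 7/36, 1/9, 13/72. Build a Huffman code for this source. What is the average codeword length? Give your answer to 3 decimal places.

Repeatedly combine the two least-probable nodes; the expected code length is the sum of the merged weights.
merge 1/9 + 1/8 → 17/72
merge 13/72 + 13/72 → 13/36
merge 7/36 + 5/24 → 29/72
merge 17/72 + 13/36 → 43/72
merge 29/72 + 43/72 → 1
L = 17/72 + 13/36 + 29/72 + 43/72 + 1 = 187/72 ≈ 2.597 bits/symbol.

2.597 bits/symbol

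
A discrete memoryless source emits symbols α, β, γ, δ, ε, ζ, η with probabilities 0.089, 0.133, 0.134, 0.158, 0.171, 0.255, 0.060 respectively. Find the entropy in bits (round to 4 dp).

2.6888 bits

H = −Σ pᵢ log₂ pᵢ.
−0.089·log₂(0.089) = 0.3106
−0.133·log₂(0.133) = 0.3871
−0.134·log₂(0.134) = 0.3886
−0.158·log₂(0.158) = 0.4206
−0.171·log₂(0.171) = 0.4357
−0.255·log₂(0.255) = 0.5027
−0.060·log₂(0.060) = 0.2435
Sum ≈ 2.6888 → 2.6888 bits.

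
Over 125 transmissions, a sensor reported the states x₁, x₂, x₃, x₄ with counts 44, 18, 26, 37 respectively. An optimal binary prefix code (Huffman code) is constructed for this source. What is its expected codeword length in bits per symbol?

Probabilities are the counts divided by 125.
Repeatedly combine the two least-probable nodes; the expected code length is the sum of the merged weights.
merge 18/125 + 26/125 → 44/125
merge 37/125 + 44/125 → 81/125
merge 44/125 + 81/125 → 1
L = 44/125 + 81/125 + 1 = 2 bits/symbol.

2 bits/symbol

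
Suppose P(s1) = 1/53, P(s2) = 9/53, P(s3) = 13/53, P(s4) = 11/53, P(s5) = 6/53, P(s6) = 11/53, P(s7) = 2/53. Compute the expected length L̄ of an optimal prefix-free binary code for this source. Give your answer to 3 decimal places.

2.566 bits/symbol

Repeatedly combine the two least-probable nodes; the expected code length is the sum of the merged weights.
merge 1/53 + 2/53 → 3/53
merge 3/53 + 6/53 → 9/53
merge 9/53 + 9/53 → 18/53
merge 11/53 + 11/53 → 22/53
merge 13/53 + 18/53 → 31/53
merge 22/53 + 31/53 → 1
L = 3/53 + 9/53 + 18/53 + 22/53 + 31/53 + 1 = 136/53 ≈ 2.566 bits/symbol.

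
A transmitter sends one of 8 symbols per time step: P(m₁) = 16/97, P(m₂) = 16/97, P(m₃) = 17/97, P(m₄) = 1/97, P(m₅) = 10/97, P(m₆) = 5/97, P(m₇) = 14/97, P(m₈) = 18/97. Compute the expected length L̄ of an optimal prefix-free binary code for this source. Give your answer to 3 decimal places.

2.866 bits/symbol

Repeatedly combine the two least-probable nodes; the expected code length is the sum of the merged weights.
merge 1/97 + 5/97 → 6/97
merge 6/97 + 10/97 → 16/97
merge 14/97 + 16/97 → 30/97
merge 16/97 + 16/97 → 32/97
merge 17/97 + 18/97 → 35/97
merge 30/97 + 32/97 → 62/97
merge 35/97 + 62/97 → 1
L = 6/97 + 16/97 + 30/97 + 32/97 + 35/97 + 62/97 + 1 = 278/97 ≈ 2.866 bits/symbol.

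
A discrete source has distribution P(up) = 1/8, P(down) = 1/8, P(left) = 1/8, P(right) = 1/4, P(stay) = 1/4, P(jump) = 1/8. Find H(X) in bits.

Each probability is a power of 1/2, so log₂(1/p) is an integer.
H = Σ p·log₂(1/p) = 1/8·3 + 1/8·3 + 1/8·3 + 1/4·2 + 1/4·2 + 1/8·3 = 2.5 bits.

2.5 bits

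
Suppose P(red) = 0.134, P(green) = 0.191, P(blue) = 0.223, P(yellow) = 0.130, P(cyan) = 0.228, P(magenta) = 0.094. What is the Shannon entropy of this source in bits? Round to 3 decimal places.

2.517 bits

H = −Σ pᵢ log₂ pᵢ.
−0.134·log₂(0.134) = 0.3886
−0.191·log₂(0.191) = 0.4562
−0.223·log₂(0.223) = 0.4828
−0.130·log₂(0.130) = 0.3826
−0.228·log₂(0.228) = 0.4863
−0.094·log₂(0.094) = 0.3207
Sum ≈ 2.5171 → 2.517 bits.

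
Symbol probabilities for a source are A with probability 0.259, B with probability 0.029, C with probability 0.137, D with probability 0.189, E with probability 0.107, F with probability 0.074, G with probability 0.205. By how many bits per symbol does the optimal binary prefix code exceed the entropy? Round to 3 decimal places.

Entropy H = −Σ p log₂ p ≈ 2.5917 bits.
Huffman merges: 29/1000+37/500→103/1000; 103/1000+107/1000→21/100; 137/1000+189/1000→163/500; 41/200+21/100→83/200; 259/1000+163/500→117/200; 83/200+117/200→1. L = 2639/1000 ≈ 2.6390.
L − H = 2.6390 − 2.5917 = 0.047 bits.

0.047 bits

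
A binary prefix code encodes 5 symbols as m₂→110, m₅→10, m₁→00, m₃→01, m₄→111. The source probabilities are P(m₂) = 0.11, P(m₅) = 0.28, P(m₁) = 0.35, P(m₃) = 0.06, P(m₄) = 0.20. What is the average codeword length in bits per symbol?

L̄ = Σ pᵢ·ℓᵢ = 0.11·3 + 0.28·2 + 0.35·2 + 0.06·2 + 0.20·3 = 2.31 bits/symbol.

2.31 bits/symbol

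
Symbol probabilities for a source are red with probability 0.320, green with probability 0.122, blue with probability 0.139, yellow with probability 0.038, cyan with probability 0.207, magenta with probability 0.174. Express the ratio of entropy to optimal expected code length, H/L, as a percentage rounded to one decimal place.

96.8%

Entropy H = −Σ p log₂ p ≈ 2.3806 bits.
Huffman merges: 19/500+61/500→4/25; 139/1000+4/25→299/1000; 87/500+207/1000→381/1000; 299/1000+8/25→619/1000; 381/1000+619/1000→1. L = 2459/1000 ≈ 2.4590.
Efficiency = H/L = 2.3806/2.4590 = 96.8%.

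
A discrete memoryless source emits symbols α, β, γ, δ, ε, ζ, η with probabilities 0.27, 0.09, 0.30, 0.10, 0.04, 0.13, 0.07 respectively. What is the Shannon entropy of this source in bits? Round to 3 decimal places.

2.513 bits

H = −Σ pᵢ log₂ pᵢ.
−0.27·log₂(0.27) = 0.5100
−0.09·log₂(0.09) = 0.3127
−0.30·log₂(0.30) = 0.5211
−0.10·log₂(0.10) = 0.3322
−0.04·log₂(0.04) = 0.1858
−0.13·log₂(0.13) = 0.3826
−0.07·log₂(0.07) = 0.2686
Sum ≈ 2.5129 → 2.513 bits.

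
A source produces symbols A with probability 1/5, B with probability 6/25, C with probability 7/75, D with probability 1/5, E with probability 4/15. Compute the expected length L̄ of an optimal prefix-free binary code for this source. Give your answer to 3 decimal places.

Repeatedly combine the two least-probable nodes; the expected code length is the sum of the merged weights.
merge 7/75 + 1/5 → 22/75
merge 1/5 + 6/25 → 11/25
merge 4/15 + 22/75 → 14/25
merge 11/25 + 14/25 → 1
L = 22/75 + 11/25 + 14/25 + 1 = 172/75 ≈ 2.293 bits/symbol.

2.293 bits/symbol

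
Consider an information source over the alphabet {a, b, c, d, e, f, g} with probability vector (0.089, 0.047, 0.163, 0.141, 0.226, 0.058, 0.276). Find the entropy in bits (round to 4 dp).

H = −Σ pᵢ log₂ pᵢ.
−0.089·log₂(0.089) = 0.3106
−0.047·log₂(0.047) = 0.2073
−0.163·log₂(0.163) = 0.4266
−0.141·log₂(0.141) = 0.3985
−0.226·log₂(0.226) = 0.4849
−0.058·log₂(0.058) = 0.2383
−0.276·log₂(0.276) = 0.5126
Sum ≈ 2.5788 → 2.5788 bits.

2.5788 bits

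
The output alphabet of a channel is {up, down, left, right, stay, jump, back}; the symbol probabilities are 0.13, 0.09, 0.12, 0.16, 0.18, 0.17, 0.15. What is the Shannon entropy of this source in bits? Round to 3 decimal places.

2.776 bits

H = −Σ pᵢ log₂ pᵢ.
−0.13·log₂(0.13) = 0.3826
−0.09·log₂(0.09) = 0.3127
−0.12·log₂(0.12) = 0.3671
−0.16·log₂(0.16) = 0.4230
−0.18·log₂(0.18) = 0.4453
−0.17·log₂(0.17) = 0.4346
−0.15·log₂(0.15) = 0.4105
Sum ≈ 2.7758 → 2.776 bits.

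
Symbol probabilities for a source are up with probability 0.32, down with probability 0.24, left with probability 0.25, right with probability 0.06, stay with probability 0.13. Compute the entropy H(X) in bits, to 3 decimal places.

2.146 bits

H = −Σ pᵢ log₂ pᵢ.
−0.32·log₂(0.32) = 0.5260
−0.24·log₂(0.24) = 0.4941
−0.25·log₂(0.25) = 0.5000
−0.06·log₂(0.06) = 0.2435
−0.13·log₂(0.13) = 0.3826
Sum ≈ 2.1463 → 2.146 bits.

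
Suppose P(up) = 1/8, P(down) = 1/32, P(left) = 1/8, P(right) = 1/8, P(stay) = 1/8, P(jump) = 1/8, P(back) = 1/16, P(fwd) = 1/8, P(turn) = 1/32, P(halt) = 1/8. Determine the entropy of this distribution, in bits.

3.1875 bits

Each probability is a power of 1/2, so log₂(1/p) is an integer.
H = Σ p·log₂(1/p) = 1/8·3 + 1/32·5 + 1/8·3 + 1/8·3 + 1/8·3 + 1/8·3 + 1/16·4 + 1/8·3 + 1/32·5 + 1/8·3 = 3.1875 bits.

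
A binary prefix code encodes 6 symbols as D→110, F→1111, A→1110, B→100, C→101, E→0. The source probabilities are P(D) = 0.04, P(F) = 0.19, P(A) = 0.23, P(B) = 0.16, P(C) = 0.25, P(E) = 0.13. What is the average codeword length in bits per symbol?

L̄ = Σ pᵢ·ℓᵢ = 0.04·3 + 0.19·4 + 0.23·4 + 0.16·3 + 0.25·3 + 0.13·1 = 3.16 bits/symbol.

3.16 bits/symbol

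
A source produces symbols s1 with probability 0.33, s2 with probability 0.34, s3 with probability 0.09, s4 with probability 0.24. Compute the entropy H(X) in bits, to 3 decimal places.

H = −Σ pᵢ log₂ pᵢ.
−0.33·log₂(0.33) = 0.5278
−0.34·log₂(0.34) = 0.5292
−0.09·log₂(0.09) = 0.3127
−0.24·log₂(0.24) = 0.4941
Sum ≈ 1.8638 → 1.864 bits.

1.864 bits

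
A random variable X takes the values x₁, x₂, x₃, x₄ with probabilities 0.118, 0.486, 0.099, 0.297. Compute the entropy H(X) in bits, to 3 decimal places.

H = −Σ pᵢ log₂ pᵢ.
−0.118·log₂(0.118) = 0.3638
−0.486·log₂(0.486) = 0.5059
−0.099·log₂(0.099) = 0.3303
−0.297·log₂(0.297) = 0.5202
Sum ≈ 1.7202 → 1.720 bits.

1.720 bits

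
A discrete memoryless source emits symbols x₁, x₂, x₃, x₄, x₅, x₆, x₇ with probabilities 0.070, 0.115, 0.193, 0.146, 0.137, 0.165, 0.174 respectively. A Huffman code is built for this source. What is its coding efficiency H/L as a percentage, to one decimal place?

Entropy H = −Σ p log₂ p ≈ 2.7515 bits.
Huffman merges: 7/100+23/200→37/200; 137/1000+73/500→283/1000; 33/200+87/500→339/1000; 37/200+193/1000→189/500; 283/1000+339/1000→311/500; 189/500+311/500→1. L = 2807/1000 ≈ 2.8070.
Efficiency = H/L = 2.7515/2.8070 = 98.0%.

98.0%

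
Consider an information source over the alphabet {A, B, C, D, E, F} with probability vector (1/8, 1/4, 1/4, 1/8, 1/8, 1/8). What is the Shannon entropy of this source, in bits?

2.5 bits

Each probability is a power of 1/2, so log₂(1/p) is an integer.
H = Σ p·log₂(1/p) = 1/8·3 + 1/4·2 + 1/4·2 + 1/8·3 + 1/8·3 + 1/8·3 = 2.5 bits.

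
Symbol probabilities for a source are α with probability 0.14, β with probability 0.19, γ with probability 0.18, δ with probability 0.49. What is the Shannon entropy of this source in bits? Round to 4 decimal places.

H = −Σ pᵢ log₂ pᵢ.
−0.14·log₂(0.14) = 0.3971
−0.19·log₂(0.19) = 0.4552
−0.18·log₂(0.18) = 0.4453
−0.49·log₂(0.49) = 0.5043
Sum ≈ 1.8019 → 1.8019 bits.

1.8019 bits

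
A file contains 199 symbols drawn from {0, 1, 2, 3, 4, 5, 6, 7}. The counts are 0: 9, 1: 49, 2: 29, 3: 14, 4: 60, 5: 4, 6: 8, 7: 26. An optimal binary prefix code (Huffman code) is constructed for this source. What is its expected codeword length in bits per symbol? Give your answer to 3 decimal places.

2.618 bits/symbol

Probabilities are the counts divided by 199.
Repeatedly combine the two least-probable nodes; the expected code length is the sum of the merged weights.
merge 4/199 + 8/199 → 12/199
merge 9/199 + 12/199 → 21/199
merge 14/199 + 21/199 → 35/199
merge 26/199 + 29/199 → 55/199
merge 35/199 + 49/199 → 84/199
merge 55/199 + 60/199 → 115/199
merge 84/199 + 115/199 → 1
L = 12/199 + 21/199 + 35/199 + 55/199 + 84/199 + 115/199 + 1 = 521/199 ≈ 2.618 bits/symbol.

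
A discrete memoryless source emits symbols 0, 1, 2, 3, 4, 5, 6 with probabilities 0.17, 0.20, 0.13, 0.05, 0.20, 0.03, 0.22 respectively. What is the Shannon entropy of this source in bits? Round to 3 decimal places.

2.594 bits

H = −Σ pᵢ log₂ pᵢ.
−0.17·log₂(0.17) = 0.4346
−0.20·log₂(0.20) = 0.4644
−0.13·log₂(0.13) = 0.3826
−0.05·log₂(0.05) = 0.2161
−0.20·log₂(0.20) = 0.4644
−0.03·log₂(0.03) = 0.1518
−0.22·log₂(0.22) = 0.4806
Sum ≈ 2.5944 → 2.594 bits.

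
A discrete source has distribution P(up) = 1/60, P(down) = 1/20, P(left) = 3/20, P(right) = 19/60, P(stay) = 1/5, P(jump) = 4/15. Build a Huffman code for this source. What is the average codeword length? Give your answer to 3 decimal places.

Repeatedly combine the two least-probable nodes; the expected code length is the sum of the merged weights.
merge 1/60 + 1/20 → 1/15
merge 1/15 + 3/20 → 13/60
merge 1/5 + 13/60 → 5/12
merge 4/15 + 19/60 → 7/12
merge 5/12 + 7/12 → 1
L = 1/15 + 13/60 + 5/12 + 7/12 + 1 = 137/60 ≈ 2.283 bits/symbol.

2.283 bits/symbol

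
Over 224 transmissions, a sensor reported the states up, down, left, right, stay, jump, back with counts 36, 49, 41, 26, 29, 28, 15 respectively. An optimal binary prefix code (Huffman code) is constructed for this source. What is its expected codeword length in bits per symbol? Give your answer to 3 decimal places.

Probabilities are the counts divided by 224.
Repeatedly combine the two least-probable nodes; the expected code length is the sum of the merged weights.
merge 15/224 + 13/112 → 41/224
merge 1/8 + 29/224 → 57/224
merge 9/56 + 41/224 → 11/32
merge 41/224 + 7/32 → 45/112
merge 57/224 + 11/32 → 67/112
merge 45/112 + 67/112 → 1
L = 41/224 + 57/224 + 11/32 + 45/112 + 67/112 + 1 = 89/32 ≈ 2.781 bits/symbol.

2.781 bits/symbol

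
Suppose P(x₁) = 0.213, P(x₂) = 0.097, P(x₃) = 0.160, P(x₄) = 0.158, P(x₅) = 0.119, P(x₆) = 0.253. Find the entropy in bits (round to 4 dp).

2.5124 bits

H = −Σ pᵢ log₂ pᵢ.
−0.213·log₂(0.213) = 0.4752
−0.097·log₂(0.097) = 0.3265
−0.160·log₂(0.160) = 0.4230
−0.158·log₂(0.158) = 0.4206
−0.119·log₂(0.119) = 0.3654
−0.253·log₂(0.253) = 0.5016
Sum ≈ 2.5124 → 2.5124 bits.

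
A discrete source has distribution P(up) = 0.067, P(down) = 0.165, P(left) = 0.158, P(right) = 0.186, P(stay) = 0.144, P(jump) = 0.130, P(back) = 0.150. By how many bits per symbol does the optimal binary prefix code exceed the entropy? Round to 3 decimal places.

Entropy H = −Σ p log₂ p ≈ 2.7579 bits.
Huffman merges: 67/1000+13/100→197/1000; 18/125+3/20→147/500; 79/500+33/200→323/1000; 93/500+197/1000→383/1000; 147/500+323/1000→617/1000; 383/1000+617/1000→1. L = 1407/500 ≈ 2.8140.
L − H = 2.8140 − 2.7579 = 0.056 bits.

0.056 bits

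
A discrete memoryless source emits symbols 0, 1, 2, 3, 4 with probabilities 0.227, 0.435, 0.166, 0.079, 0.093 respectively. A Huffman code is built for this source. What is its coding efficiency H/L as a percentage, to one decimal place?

Entropy H = −Σ p log₂ p ≈ 2.0460 bits.
Huffman merges: 79/1000+93/1000→43/250; 83/500+43/250→169/500; 227/1000+169/500→113/200; 87/200+113/200→1. L = 83/40 ≈ 2.0750.
Efficiency = H/L = 2.0460/2.0750 = 98.6%.

98.6%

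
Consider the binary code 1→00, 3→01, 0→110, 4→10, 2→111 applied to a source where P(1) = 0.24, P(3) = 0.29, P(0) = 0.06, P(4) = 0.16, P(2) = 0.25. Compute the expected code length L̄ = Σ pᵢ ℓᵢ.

2.31 bits/symbol

L̄ = Σ pᵢ·ℓᵢ = 0.24·2 + 0.29·2 + 0.06·3 + 0.16·2 + 0.25·3 = 2.31 bits/symbol.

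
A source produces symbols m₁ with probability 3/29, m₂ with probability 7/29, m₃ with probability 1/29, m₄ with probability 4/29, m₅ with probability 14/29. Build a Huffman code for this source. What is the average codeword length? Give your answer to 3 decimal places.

Repeatedly combine the two least-probable nodes; the expected code length is the sum of the merged weights.
merge 1/29 + 3/29 → 4/29
merge 4/29 + 4/29 → 8/29
merge 7/29 + 8/29 → 15/29
merge 14/29 + 15/29 → 1
L = 4/29 + 8/29 + 15/29 + 1 = 56/29 ≈ 1.931 bits/symbol.

1.931 bits/symbol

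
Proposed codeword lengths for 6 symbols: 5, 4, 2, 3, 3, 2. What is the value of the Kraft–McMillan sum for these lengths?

With common denominator 2^5 = 32: Σ 2^(−ℓᵢ) = 1/32 + 2/32 + 8/32 + 4/32 + 4/32 + 8/32 = 27/32 = 0.84375.

0.84375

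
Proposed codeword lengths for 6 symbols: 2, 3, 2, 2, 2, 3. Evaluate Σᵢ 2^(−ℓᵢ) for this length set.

1.25

With common denominator 2^3 = 8: Σ 2^(−ℓᵢ) = 2/8 + 1/8 + 2/8 + 2/8 + 2/8 + 1/8 = 10/8 = 1.25.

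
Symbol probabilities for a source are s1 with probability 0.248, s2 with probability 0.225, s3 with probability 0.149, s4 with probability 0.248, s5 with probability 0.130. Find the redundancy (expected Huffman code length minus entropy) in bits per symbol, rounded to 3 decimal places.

0.005 bits

Entropy H = −Σ p log₂ p ≈ 2.2738 bits.
Huffman merges: 13/100+149/1000→279/1000; 9/40+31/125→473/1000; 31/125+279/1000→527/1000; 473/1000+527/1000→1. L = 2279/1000 ≈ 2.2790.
L − H = 2.2790 − 2.2738 = 0.005 bits.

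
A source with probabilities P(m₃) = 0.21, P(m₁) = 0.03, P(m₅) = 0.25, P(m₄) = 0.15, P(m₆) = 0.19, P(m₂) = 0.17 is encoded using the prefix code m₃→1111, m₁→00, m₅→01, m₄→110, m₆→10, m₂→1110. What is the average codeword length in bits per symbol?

2.91 bits/symbol

L̄ = Σ pᵢ·ℓᵢ = 0.21·4 + 0.03·2 + 0.25·2 + 0.15·3 + 0.19·2 + 0.17·4 = 2.91 bits/symbol.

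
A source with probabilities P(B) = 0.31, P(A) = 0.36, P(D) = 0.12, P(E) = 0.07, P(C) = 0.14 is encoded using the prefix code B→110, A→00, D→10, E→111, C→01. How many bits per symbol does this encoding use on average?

L̄ = Σ pᵢ·ℓᵢ = 0.31·3 + 0.36·2 + 0.12·2 + 0.07·3 + 0.14·2 = 2.38 bits/symbol.

2.38 bits/symbol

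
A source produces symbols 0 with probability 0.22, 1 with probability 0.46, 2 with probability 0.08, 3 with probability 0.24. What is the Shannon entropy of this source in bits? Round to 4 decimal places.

H = −Σ pᵢ log₂ pᵢ.
−0.22·log₂(0.22) = 0.4806
−0.46·log₂(0.46) = 0.5153
−0.08·log₂(0.08) = 0.2915
−0.24·log₂(0.24) = 0.4941
Sum ≈ 1.7816 → 1.7816 bits.

1.7816 bits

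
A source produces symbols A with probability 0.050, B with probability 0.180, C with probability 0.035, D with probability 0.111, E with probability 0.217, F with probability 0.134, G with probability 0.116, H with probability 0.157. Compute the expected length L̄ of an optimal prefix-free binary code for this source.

Repeatedly combine the two least-probable nodes; the expected code length is the sum of the merged weights.
merge 7/200 + 1/20 → 17/200
merge 17/200 + 111/1000 → 49/250
merge 29/250 + 67/500 → 1/4
merge 157/1000 + 9/50 → 337/1000
merge 49/250 + 217/1000 → 413/1000
merge 1/4 + 337/1000 → 587/1000
merge 413/1000 + 587/1000 → 1
L = 17/200 + 49/250 + 1/4 + 337/1000 + 413/1000 + 587/1000 + 1 = 717/250 = 2.868 bits/symbol.

2.868 bits/symbol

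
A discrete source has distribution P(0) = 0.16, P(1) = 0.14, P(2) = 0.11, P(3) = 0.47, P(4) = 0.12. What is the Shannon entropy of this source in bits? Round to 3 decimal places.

2.049 bits

H = −Σ pᵢ log₂ pᵢ.
−0.16·log₂(0.16) = 0.4230
−0.14·log₂(0.14) = 0.3971
−0.11·log₂(0.11) = 0.3503
−0.47·log₂(0.47) = 0.5120
−0.12·log₂(0.12) = 0.3671
Sum ≈ 2.0494 → 2.049 bits.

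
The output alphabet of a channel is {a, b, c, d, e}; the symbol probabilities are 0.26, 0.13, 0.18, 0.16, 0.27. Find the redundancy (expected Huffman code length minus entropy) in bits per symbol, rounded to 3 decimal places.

Entropy H = −Σ p log₂ p ≈ 2.2663 bits.
Huffman merges: 13/100+4/25→29/100; 9/50+13/50→11/25; 27/100+29/100→14/25; 11/25+14/25→1. L = 229/100 ≈ 2.2900.
L − H = 2.2900 − 2.2663 = 0.024 bits.

0.024 bits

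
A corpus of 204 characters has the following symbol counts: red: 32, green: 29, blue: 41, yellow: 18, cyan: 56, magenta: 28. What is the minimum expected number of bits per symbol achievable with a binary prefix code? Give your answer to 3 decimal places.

Probabilities are the counts divided by 204.
Repeatedly combine the two least-probable nodes; the expected code length is the sum of the merged weights.
merge 3/34 + 7/51 → 23/102
merge 29/204 + 8/51 → 61/204
merge 41/204 + 23/102 → 29/68
merge 14/51 + 61/204 → 39/68
merge 29/68 + 39/68 → 1
L = 23/102 + 61/204 + 29/68 + 39/68 + 1 = 515/204 ≈ 2.525 bits/symbol.

2.525 bits/symbol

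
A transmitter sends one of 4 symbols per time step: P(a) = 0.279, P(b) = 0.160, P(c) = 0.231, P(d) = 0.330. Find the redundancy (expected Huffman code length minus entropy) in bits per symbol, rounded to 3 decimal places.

0.047 bits

Entropy H = −Σ p log₂ p ≈ 1.9530 bits.
Huffman merges: 4/25+231/1000→391/1000; 279/1000+33/100→609/1000; 391/1000+609/1000→1. L = 2 ≈ 2.0000.
L − H = 2.0000 − 1.9530 = 0.047 bits.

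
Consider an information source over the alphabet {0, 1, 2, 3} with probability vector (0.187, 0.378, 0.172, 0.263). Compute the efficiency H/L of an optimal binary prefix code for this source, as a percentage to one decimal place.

97.2%

Entropy H = −Σ p log₂ p ≈ 1.9264 bits.
Huffman merges: 43/250+187/1000→359/1000; 263/1000+359/1000→311/500; 189/500+311/500→1. L = 1981/1000 ≈ 1.9810.
Efficiency = H/L = 1.9264/1.9810 = 97.2%.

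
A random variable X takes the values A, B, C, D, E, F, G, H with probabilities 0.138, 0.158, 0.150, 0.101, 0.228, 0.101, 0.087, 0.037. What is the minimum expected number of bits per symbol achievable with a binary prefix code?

2.896 bits/symbol

Repeatedly combine the two least-probable nodes; the expected code length is the sum of the merged weights.
merge 37/1000 + 87/1000 → 31/250
merge 101/1000 + 101/1000 → 101/500
merge 31/250 + 69/500 → 131/500
merge 3/20 + 79/500 → 77/250
merge 101/500 + 57/250 → 43/100
merge 131/500 + 77/250 → 57/100
merge 43/100 + 57/100 → 1
L = 31/250 + 101/500 + 131/500 + 77/250 + 43/100 + 57/100 + 1 = 362/125 = 2.896 bits/symbol.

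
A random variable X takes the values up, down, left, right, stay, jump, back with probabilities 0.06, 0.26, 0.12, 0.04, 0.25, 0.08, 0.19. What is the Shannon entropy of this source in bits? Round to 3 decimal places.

2.548 bits

H = −Σ pᵢ log₂ pᵢ.
−0.06·log₂(0.06) = 0.2435
−0.26·log₂(0.26) = 0.5053
−0.12·log₂(0.12) = 0.3671
−0.04·log₂(0.04) = 0.1858
−0.25·log₂(0.25) = 0.5000
−0.08·log₂(0.08) = 0.2915
−0.19·log₂(0.19) = 0.4552
Sum ≈ 2.5484 → 2.548 bits.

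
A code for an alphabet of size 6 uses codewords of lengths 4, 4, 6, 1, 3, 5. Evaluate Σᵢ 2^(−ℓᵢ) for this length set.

0.796875

With common denominator 2^6 = 64: Σ 2^(−ℓᵢ) = 4/64 + 4/64 + 1/64 + 32/64 + 8/64 + 2/64 = 51/64 = 0.796875.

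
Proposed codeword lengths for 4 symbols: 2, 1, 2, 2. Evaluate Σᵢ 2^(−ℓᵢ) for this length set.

With common denominator 2^2 = 4: Σ 2^(−ℓᵢ) = 1/4 + 2/4 + 1/4 + 1/4 = 5/4 = 1.25.

1.25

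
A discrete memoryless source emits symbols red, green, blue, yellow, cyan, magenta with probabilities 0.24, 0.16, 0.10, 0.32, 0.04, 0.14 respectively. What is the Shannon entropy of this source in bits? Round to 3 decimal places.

2.358 bits

H = −Σ pᵢ log₂ pᵢ.
−0.24·log₂(0.24) = 0.4941
−0.16·log₂(0.16) = 0.4230
−0.10·log₂(0.10) = 0.3322
−0.32·log₂(0.32) = 0.5260
−0.04·log₂(0.04) = 0.1858
−0.14·log₂(0.14) = 0.3971
Sum ≈ 2.3582 → 2.358 bits.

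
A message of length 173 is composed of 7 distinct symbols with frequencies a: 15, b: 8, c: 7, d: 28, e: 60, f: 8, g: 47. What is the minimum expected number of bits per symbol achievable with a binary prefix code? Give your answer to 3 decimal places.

2.439 bits/symbol

Probabilities are the counts divided by 173.
Repeatedly combine the two least-probable nodes; the expected code length is the sum of the merged weights.
merge 7/173 + 8/173 → 15/173
merge 8/173 + 15/173 → 23/173
merge 15/173 + 23/173 → 38/173
merge 28/173 + 38/173 → 66/173
merge 47/173 + 60/173 → 107/173
merge 66/173 + 107/173 → 1
L = 15/173 + 23/173 + 38/173 + 66/173 + 107/173 + 1 = 422/173 ≈ 2.439 bits/symbol.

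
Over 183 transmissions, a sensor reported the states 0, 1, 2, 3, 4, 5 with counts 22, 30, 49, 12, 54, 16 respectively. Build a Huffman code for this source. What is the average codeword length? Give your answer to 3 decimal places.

2.426 bits/symbol

Probabilities are the counts divided by 183.
Repeatedly combine the two least-probable nodes; the expected code length is the sum of the merged weights.
merge 4/61 + 16/183 → 28/183
merge 22/183 + 28/183 → 50/183
merge 10/61 + 49/183 → 79/183
merge 50/183 + 18/61 → 104/183
merge 79/183 + 104/183 → 1
L = 28/183 + 50/183 + 79/183 + 104/183 + 1 = 148/61 ≈ 2.426 bits/symbol.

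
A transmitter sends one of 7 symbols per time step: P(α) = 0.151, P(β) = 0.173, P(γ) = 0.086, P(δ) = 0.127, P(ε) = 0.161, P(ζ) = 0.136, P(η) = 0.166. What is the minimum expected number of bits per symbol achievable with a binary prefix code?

2.827 bits/symbol

Repeatedly combine the two least-probable nodes; the expected code length is the sum of the merged weights.
merge 43/500 + 127/1000 → 213/1000
merge 17/125 + 151/1000 → 287/1000
merge 161/1000 + 83/500 → 327/1000
merge 173/1000 + 213/1000 → 193/500
merge 287/1000 + 327/1000 → 307/500
merge 193/500 + 307/500 → 1
L = 213/1000 + 287/1000 + 327/1000 + 193/500 + 307/500 + 1 = 2827/1000 = 2.827 bits/symbol.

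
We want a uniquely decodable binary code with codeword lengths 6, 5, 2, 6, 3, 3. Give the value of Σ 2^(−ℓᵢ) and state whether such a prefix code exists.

0.5625; yes

With common denominator 2^6 = 64: Σ 2^(−ℓᵢ) = 1/64 + 2/64 + 16/64 + 1/64 + 8/64 + 8/64 = 36/64 = 0.5625.
Kraft's inequality requires Σ ≤ 1; here Σ = 0.5625 ≤ 1, so such a prefix code exists.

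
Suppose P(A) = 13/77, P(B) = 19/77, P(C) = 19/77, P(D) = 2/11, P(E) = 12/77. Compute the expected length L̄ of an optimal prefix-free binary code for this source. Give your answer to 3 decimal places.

2.325 bits/symbol

Repeatedly combine the two least-probable nodes; the expected code length is the sum of the merged weights.
merge 12/77 + 13/77 → 25/77
merge 2/11 + 19/77 → 3/7
merge 19/77 + 25/77 → 4/7
merge 3/7 + 4/7 → 1
L = 25/77 + 3/7 + 4/7 + 1 = 179/77 ≈ 2.325 bits/symbol.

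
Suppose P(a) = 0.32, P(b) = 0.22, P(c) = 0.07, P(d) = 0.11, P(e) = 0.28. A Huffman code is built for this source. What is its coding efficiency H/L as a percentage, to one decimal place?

98.1%

Entropy H = −Σ p log₂ p ≈ 2.1397 bits.
Huffman merges: 7/100+11/100→9/50; 9/50+11/50→2/5; 7/25+8/25→3/5; 2/5+3/5→1. L = 109/50 ≈ 2.1800.
Efficiency = H/L = 2.1397/2.1800 = 98.1%.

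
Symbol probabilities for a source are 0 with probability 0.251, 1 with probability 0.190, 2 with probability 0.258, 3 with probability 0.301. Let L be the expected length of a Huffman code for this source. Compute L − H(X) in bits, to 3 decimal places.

Entropy H = −Σ p log₂ p ≈ 1.9814 bits.
Huffman merges: 19/100+251/1000→441/1000; 129/500+301/1000→559/1000; 441/1000+559/1000→1. L = 2 ≈ 2.0000.
L − H = 2.0000 − 1.9814 = 0.019 bits.

0.019 bits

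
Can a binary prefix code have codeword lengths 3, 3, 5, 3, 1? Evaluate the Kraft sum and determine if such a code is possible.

0.90625; yes

With common denominator 2^5 = 32: Σ 2^(−ℓᵢ) = 4/32 + 4/32 + 1/32 + 4/32 + 16/32 = 29/32 = 0.90625.
Kraft's inequality requires Σ ≤ 1; here Σ = 0.90625 ≤ 1, so such a prefix code exists.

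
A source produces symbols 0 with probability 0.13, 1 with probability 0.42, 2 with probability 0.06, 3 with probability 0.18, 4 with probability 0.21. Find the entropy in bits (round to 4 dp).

2.0700 bits

H = −Σ pᵢ log₂ pᵢ.
−0.13·log₂(0.13) = 0.3826
−0.42·log₂(0.42) = 0.5256
−0.06·log₂(0.06) = 0.2435
−0.18·log₂(0.18) = 0.4453
−0.21·log₂(0.21) = 0.4728
Sum ≈ 2.0700 → 2.0700 bits.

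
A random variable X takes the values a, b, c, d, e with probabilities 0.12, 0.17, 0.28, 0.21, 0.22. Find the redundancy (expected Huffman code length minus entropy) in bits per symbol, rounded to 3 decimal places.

Entropy H = −Σ p log₂ p ≈ 2.2693 bits.
Huffman merges: 3/25+17/100→29/100; 21/100+11/50→43/100; 7/25+29/100→57/100; 43/100+57/100→1. L = 229/100 ≈ 2.2900.
L − H = 2.2900 − 2.2693 = 0.021 bits.

0.021 bits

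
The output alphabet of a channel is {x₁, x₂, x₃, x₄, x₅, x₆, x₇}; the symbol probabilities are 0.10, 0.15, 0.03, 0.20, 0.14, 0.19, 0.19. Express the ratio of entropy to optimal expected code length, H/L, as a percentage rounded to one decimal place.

97.3%

Entropy H = −Σ p log₂ p ≈ 2.6665 bits.
Huffman merges: 3/100+1/10→13/100; 13/100+7/50→27/100; 3/20+19/100→17/50; 19/100+1/5→39/100; 27/100+17/50→61/100; 39/100+61/100→1. L = 137/50 ≈ 2.7400.
Efficiency = H/L = 2.6665/2.7400 = 97.3%.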